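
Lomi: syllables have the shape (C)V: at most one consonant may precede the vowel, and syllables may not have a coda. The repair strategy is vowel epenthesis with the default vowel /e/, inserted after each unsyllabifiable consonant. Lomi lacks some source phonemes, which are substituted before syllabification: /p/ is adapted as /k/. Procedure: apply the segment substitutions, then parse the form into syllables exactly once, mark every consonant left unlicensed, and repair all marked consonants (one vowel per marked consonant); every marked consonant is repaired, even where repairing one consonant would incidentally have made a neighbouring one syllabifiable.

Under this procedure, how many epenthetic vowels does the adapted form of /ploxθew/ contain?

After substitution the input is /kloxθew/.
The unsyllabifiable consonants are /k/, /x/, /w/; each receives one epenthetic vowel.

3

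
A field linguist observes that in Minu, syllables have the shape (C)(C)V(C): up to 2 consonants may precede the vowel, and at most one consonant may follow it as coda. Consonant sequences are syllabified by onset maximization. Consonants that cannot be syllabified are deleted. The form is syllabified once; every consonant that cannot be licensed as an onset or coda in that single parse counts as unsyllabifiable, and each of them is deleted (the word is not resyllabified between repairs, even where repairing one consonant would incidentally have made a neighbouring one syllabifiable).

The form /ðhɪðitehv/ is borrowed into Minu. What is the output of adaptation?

Syllabifying with onset maximization leaves /v/ stranded (at most one coda consonant is licensed; onsets may contain at most 2 consonants).
Each unlicensed consonant is deleted: /v/.

ðhɪðiteh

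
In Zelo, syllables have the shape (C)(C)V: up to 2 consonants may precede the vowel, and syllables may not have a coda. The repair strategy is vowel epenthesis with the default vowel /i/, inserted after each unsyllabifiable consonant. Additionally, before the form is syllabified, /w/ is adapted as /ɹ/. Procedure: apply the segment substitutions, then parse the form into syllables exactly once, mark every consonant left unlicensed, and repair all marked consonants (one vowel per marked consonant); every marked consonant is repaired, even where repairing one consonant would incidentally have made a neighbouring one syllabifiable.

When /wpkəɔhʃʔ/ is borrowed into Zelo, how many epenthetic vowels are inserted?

After substitution the input is /ɹpkəɔhʃʔ/.
The unsyllabifiable consonants are /ɹ/, /h/, /ʃ/, /ʔ/; each receives one epenthetic vowel.

4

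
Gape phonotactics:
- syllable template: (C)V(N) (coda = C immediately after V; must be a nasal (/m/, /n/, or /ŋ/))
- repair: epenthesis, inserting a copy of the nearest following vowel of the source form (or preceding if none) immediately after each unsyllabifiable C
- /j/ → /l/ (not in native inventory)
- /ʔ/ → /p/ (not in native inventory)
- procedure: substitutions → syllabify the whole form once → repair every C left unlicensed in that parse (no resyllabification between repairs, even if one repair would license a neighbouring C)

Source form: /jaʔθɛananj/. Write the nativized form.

lapɛθɛananla

Substitution: /j/ → /l/, /ʔ/ → /p/, giving /lapθɛananl/.
Under (C)V(N), the unsyllabifiable consonants are /p/, /l/ (only a nasal (/m/, /n/, or /ŋ/) is licensed in coda position; onsets are limited to one consonant).
Each unlicensed consonant becomes the onset of a new syllable: /p/ → /pɛ/, /l/ → /la/.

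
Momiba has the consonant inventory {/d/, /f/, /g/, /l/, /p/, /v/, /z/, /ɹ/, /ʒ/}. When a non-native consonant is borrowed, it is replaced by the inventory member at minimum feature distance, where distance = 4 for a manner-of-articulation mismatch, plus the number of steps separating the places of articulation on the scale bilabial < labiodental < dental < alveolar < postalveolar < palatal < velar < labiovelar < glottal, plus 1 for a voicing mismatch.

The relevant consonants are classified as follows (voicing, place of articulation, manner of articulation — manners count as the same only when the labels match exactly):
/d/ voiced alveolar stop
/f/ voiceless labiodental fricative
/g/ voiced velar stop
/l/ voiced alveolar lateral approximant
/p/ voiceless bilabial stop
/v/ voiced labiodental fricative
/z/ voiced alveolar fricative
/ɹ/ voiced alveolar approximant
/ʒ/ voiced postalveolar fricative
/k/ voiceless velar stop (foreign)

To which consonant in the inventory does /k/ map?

g

/g/ is closest: same manner (stop), place distance 0 (velar→velar), voicing differs (+1); total 1. Next closest is /d/ at distance 4.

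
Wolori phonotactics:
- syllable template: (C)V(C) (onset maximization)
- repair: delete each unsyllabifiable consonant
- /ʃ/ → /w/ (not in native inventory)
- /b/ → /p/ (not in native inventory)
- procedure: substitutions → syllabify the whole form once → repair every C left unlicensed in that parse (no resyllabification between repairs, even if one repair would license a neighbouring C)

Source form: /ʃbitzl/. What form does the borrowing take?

pit

Substitution: /ʃ/ → /w/, /b/ → /p/, giving /wpitzl/.
Under (C)V(C), the unsyllabifiable consonants are /w/, /z/, /l/ (at most one coda consonant is licensed; onsets are limited to one consonant).
Each unlicensed consonant is deleted: /w/, /z/, /l/.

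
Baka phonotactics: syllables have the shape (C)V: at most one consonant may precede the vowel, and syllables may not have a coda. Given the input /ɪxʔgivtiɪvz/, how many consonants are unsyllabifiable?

5

The consonants /x/, /ʔ/, /v/, /v/, /z/ cannot be parsed into a legal (C)V syllable (no codas are permitted; onsets are limited to one consonant).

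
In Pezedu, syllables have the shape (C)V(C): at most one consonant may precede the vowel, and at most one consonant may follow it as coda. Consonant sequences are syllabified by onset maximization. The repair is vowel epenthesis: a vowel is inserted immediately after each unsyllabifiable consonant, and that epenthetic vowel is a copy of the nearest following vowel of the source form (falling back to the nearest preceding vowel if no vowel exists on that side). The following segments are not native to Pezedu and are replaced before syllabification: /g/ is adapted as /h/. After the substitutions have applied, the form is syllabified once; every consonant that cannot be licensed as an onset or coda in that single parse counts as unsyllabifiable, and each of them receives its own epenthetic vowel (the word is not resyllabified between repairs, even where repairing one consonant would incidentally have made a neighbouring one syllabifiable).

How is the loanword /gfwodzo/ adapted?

Substitution: /g/ → /h/, giving /hfwodzo/.
The consonants /h/, /f/ cannot be parsed into a legal (C)V(C) syllable (at most one coda consonant is licensed; onsets are limited to one consonant).
Epenthesis after each stranded consonant: /h/ → /ho/, /f/ → /fo/.

hofowodzo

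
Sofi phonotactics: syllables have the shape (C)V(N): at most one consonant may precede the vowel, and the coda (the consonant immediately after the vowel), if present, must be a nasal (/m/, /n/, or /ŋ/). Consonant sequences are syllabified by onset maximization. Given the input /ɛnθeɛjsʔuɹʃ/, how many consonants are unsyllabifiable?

Syllabifying with onset maximization leaves /j/, /s/, /ɹ/, /ʃ/ stranded (only a nasal (/m/, /n/, or /ŋ/) is licensed in coda position; onsets are limited to one consonant).

4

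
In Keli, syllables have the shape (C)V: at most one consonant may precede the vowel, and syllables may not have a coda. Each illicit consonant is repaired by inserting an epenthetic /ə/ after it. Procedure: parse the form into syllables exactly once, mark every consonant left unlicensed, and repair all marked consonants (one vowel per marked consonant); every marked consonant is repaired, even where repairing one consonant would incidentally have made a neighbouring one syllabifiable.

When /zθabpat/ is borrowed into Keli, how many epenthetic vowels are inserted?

The unsyllabifiable consonants are /z/, /b/, /t/; each receives one epenthetic vowel.

3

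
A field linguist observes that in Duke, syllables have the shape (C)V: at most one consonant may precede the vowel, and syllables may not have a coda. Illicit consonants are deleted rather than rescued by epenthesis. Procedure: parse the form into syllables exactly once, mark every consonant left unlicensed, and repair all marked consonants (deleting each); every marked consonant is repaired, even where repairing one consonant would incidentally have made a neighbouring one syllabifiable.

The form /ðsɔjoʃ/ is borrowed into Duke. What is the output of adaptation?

Under (C)V, the unsyllabifiable consonants are /ð/, /ʃ/ (no codas are permitted; onsets are limited to one consonant).
Deletion applies to /ð/, /ʃ/.

sɔjo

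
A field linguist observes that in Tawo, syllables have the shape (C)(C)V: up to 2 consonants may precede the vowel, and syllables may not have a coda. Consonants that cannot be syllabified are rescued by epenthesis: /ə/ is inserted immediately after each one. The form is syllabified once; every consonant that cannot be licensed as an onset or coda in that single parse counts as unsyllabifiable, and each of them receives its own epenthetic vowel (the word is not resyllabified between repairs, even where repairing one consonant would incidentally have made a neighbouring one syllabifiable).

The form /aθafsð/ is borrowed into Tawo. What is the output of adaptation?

Syllabifying with onset maximization leaves /f/, /s/, /ð/ stranded (no codas are permitted; onsets may contain at most 2 consonants).
Epenthesis after each stranded consonant: /f/ → /fə/, /s/ → /sə/, /ð/ → /ðə/.

aθafəsəðə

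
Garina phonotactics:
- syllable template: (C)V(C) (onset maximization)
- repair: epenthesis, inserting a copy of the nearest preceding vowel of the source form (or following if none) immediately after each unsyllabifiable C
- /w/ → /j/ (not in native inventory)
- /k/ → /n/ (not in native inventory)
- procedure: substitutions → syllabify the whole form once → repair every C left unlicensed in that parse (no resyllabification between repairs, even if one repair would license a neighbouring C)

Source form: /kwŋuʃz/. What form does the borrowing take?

Substitution: /k/ → /n/, /w/ → /j/, giving /njŋuʃz/.
The consonants /n/, /j/, /z/ cannot be parsed into a legal (C)V(C) syllable (at most one coda consonant is licensed; onsets are limited to one consonant).
Inserting the epenthetic vowel yields /n/ → /nu/, /j/ → /ju/, /z/ → /zu/.

nujuŋuʃzu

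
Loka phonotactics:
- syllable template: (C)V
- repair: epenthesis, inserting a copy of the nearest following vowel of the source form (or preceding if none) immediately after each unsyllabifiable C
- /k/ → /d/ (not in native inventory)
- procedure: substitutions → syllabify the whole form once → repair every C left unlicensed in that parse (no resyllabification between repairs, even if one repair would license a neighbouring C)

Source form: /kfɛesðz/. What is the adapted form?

dɛfɛeseðeze

Substitution: /k/ → /d/, giving /dfɛesðz/.
Syllabifying with onset maximization leaves /d/, /s/, /ð/, /z/ stranded (no codas are permitted; onsets are limited to one consonant).
Inserting the epenthetic vowel yields /d/ → /dɛ/, /s/ → /se/, /ð/ → /ðe/, /z/ → /ze/.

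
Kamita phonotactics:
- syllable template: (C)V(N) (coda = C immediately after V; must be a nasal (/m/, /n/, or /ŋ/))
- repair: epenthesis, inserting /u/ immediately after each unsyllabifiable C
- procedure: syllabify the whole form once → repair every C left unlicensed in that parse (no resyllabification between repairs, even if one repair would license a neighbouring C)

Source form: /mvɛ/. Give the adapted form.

Syllabifying with onset maximization leaves /m/ stranded (only a nasal (/m/, /n/, or /ŋ/) is licensed in coda position; onsets are limited to one consonant).
Epenthesis after each stranded consonant: /m/ → /mu/.

muvɛ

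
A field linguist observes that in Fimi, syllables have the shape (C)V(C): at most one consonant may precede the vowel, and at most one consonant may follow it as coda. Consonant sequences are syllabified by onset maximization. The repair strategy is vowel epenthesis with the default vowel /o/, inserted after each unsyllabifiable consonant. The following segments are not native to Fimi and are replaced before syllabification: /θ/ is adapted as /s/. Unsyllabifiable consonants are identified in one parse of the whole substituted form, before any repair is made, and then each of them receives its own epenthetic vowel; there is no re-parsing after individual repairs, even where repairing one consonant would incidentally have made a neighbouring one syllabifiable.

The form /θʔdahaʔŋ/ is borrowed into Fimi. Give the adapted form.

Substitution: /θ/ → /s/, giving /sʔdahaʔŋ/.
The consonants /s/, /ʔ/, /ŋ/ cannot be parsed into a legal (C)V(C) syllable (at most one coda consonant is licensed; onsets are limited to one consonant).
Epenthesis after each stranded consonant: /s/ → /so/, /ʔ/ → /ʔo/, /ŋ/ → /ŋo/.

soʔodahaʔŋo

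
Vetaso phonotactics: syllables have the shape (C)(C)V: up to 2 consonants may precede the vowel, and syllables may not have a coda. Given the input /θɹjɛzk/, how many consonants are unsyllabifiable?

3

Syllabifying with onset maximization leaves /θ/, /z/, /k/ stranded (no codas are permitted; onsets may contain at most 2 consonants).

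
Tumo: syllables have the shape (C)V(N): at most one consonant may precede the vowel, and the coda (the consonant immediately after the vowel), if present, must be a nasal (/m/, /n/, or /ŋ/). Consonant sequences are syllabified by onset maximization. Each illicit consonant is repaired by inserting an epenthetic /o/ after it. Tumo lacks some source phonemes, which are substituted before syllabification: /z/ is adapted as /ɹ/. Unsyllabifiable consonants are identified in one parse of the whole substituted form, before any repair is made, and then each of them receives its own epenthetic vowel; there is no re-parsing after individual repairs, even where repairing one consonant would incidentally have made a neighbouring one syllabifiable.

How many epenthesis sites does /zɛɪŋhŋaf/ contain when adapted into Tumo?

2

After substitution the input is /ɹɛɪŋhŋaf/.
The unsyllabifiable consonants are /h/, /f/; each receives one epenthetic vowel.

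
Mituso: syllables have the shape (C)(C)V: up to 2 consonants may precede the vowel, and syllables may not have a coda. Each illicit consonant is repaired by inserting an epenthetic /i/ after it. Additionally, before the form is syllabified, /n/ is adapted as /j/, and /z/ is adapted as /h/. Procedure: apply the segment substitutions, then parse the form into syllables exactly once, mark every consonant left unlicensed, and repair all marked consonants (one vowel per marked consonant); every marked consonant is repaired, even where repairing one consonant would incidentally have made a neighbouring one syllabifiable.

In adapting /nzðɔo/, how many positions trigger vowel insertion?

1

After substitution the input is /jhðɔo/.
The unsyllabifiable consonants are /j/; each receives one epenthetic vowel.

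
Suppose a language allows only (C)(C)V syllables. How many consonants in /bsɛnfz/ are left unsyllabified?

The consonants /n/, /f/, /z/ cannot be parsed into a legal (C)(C)V syllable (no codas are permitted; onsets may contain at most 2 consonants).

3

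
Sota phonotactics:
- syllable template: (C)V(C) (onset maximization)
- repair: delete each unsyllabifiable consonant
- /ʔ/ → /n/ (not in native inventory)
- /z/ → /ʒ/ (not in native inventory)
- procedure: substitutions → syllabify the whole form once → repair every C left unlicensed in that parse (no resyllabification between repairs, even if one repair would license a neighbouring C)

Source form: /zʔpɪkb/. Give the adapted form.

Substitution: /z/ → /ʒ/, /ʔ/ → /n/, giving /ʒnpɪkb/.
Under (C)V(C), the unsyllabifiable consonants are /ʒ/, /n/, /b/ (at most one coda consonant is licensed; onsets are limited to one consonant).
Each unlicensed consonant is deleted: /ʒ/, /n/, /b/.

pɪk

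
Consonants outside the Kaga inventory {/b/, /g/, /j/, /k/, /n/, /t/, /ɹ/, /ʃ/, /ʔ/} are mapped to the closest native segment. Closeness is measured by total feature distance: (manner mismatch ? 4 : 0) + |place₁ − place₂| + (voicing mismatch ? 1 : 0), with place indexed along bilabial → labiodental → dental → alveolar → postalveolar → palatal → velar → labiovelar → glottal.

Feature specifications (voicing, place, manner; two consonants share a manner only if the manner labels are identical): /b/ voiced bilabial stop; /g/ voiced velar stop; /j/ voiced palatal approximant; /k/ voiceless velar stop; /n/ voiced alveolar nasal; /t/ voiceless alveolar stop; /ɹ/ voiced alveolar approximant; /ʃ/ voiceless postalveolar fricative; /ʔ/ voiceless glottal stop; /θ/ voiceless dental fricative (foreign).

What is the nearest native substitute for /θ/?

/ʃ/ is closest: same manner (fricative), place distance 2 (dental→postalveolar), same voicing; total 2. Next closest is /t/ at distance 5.

ʃ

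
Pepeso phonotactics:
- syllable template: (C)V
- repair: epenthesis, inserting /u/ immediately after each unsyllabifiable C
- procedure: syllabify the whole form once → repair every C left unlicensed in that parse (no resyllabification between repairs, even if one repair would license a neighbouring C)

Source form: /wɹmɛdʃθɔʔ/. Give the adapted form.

The consonants /w/, /ɹ/, /d/, /ʃ/, /ʔ/ cannot be parsed into a legal (C)V syllable (no codas are permitted; onsets are limited to one consonant).
Epenthesis after each stranded consonant: /w/ → /wu/, /ɹ/ → /ɹu/, /d/ → /du/, /ʃ/ → /ʃu/, /ʔ/ → /ʔu/.

wuɹumɛduʃuθɔʔu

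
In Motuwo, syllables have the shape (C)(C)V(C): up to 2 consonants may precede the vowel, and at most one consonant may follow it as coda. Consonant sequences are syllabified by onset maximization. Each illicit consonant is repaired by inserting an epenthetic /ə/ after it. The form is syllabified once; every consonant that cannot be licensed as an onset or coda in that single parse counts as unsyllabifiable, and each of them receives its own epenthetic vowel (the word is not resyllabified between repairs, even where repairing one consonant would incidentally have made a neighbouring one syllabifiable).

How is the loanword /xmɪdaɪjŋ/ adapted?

xmɪdaɪjŋə

Syllabifying with onset maximization leaves /ŋ/ stranded (at most one coda consonant is licensed; onsets may contain at most 2 consonants).
Epenthesis after each stranded consonant: /ŋ/ → /ŋə/.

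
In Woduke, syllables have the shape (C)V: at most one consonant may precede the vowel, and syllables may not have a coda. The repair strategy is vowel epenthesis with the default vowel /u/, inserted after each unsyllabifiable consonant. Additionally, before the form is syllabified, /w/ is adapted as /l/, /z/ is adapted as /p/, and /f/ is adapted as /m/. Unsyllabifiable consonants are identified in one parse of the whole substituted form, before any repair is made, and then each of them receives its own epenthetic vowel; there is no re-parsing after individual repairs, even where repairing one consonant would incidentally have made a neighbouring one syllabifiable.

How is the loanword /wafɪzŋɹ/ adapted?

lamɪpuŋuɹu

Substitution: /w/ → /l/, /f/ → /m/, /z/ → /p/, giving /lamɪpŋɹ/.
The consonants /p/, /ŋ/, /ɹ/ cannot be parsed into a legal (C)V syllable (no codas are permitted; onsets are limited to one consonant).
Each unlicensed consonant becomes the onset of a new syllable: /p/ → /pu/, /ŋ/ → /ŋu/, /ɹ/ → /ɹu/.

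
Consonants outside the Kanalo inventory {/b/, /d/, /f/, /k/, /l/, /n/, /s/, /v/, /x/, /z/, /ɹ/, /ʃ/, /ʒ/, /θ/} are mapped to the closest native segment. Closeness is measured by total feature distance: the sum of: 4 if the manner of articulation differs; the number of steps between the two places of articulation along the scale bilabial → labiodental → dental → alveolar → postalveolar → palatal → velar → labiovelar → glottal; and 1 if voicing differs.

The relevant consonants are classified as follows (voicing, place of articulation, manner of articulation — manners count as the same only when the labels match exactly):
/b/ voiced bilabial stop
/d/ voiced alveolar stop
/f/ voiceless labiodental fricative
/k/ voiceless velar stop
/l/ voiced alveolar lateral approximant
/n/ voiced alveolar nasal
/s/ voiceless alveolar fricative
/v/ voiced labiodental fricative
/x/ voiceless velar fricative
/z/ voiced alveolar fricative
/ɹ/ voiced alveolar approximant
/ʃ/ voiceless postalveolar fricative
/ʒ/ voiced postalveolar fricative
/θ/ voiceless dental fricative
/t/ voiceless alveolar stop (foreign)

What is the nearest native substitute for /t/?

d

/d/ is closest: same manner (stop), place distance 0 (alveolar→alveolar), voicing differs (+1); total 1. Next closest is /k/ at distance 3.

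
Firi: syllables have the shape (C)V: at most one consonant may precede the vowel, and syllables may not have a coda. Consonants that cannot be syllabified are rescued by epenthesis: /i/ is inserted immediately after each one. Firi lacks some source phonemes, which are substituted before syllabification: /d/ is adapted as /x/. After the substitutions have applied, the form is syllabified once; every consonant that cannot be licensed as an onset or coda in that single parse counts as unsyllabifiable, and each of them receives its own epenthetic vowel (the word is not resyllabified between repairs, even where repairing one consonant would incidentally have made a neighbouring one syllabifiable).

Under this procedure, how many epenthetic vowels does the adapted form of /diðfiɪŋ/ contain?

After substitution the input is /xiðfiɪŋ/.
The unsyllabifiable consonants are /ð/, /ŋ/; each receives one epenthetic vowel.

2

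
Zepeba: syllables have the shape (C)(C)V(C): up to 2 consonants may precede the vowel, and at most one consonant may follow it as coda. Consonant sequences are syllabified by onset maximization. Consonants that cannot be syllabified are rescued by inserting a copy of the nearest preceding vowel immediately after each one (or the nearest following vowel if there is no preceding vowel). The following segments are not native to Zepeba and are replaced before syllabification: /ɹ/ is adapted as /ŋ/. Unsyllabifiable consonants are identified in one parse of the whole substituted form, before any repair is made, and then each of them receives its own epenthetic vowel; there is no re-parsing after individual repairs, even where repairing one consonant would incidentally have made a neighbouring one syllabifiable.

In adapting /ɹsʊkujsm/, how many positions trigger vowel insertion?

2

After substitution the input is /ŋsʊkujsm/.
The unsyllabifiable consonants are /s/, /m/; each receives one epenthetic vowel.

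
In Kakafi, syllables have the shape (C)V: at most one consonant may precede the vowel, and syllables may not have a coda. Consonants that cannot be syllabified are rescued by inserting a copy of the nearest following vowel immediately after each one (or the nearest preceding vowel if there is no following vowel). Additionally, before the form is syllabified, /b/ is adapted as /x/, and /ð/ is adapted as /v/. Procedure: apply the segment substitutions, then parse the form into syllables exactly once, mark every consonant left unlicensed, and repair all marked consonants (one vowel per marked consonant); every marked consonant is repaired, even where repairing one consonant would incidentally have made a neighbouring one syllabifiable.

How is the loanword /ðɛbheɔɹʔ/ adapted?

vɛxeheɔɹɔʔɔ

Substitution: /ð/ → /v/, /b/ → /x/, giving /vɛxheɔɹʔ/.
Syllabifying with onset maximization leaves /x/, /ɹ/, /ʔ/ stranded (no codas are permitted; onsets are limited to one consonant).
Each unlicensed consonant becomes the onset of a new syllable: /x/ → /xe/, /ɹ/ → /ɹɔ/, /ʔ/ → /ʔɔ/.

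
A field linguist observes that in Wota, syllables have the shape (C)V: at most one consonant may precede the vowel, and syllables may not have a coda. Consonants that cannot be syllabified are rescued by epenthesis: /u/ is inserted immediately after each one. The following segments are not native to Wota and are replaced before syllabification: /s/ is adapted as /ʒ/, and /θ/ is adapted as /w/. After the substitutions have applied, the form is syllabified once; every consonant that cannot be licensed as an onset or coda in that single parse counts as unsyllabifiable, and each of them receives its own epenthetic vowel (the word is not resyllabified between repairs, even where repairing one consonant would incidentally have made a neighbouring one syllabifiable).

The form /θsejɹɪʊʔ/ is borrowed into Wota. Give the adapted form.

Substitution: /θ/ → /w/, /s/ → /ʒ/, giving /wʒejɹɪʊʔ/.
The consonants /w/, /j/, /ʔ/ cannot be parsed into a legal (C)V syllable (no codas are permitted; onsets are limited to one consonant).
Each unlicensed consonant becomes the onset of a new syllable: /w/ → /wu/, /j/ → /ju/, /ʔ/ → /ʔu/.

wuʒejuɹɪʊʔu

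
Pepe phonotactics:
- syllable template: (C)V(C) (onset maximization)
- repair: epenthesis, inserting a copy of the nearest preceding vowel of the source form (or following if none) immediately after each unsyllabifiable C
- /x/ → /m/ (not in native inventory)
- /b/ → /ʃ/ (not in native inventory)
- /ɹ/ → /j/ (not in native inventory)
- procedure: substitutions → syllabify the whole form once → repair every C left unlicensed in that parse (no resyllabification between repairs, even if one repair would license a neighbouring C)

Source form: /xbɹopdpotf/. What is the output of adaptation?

moʃojopdopotfo

Substitution: /x/ → /m/, /b/ → /ʃ/, /ɹ/ → /j/, giving /mʃjopdpotf/.
The consonants /m/, /ʃ/, /d/, /f/ cannot be parsed into a legal (C)V(C) syllable (at most one coda consonant is licensed; onsets are limited to one consonant).
Epenthesis after each stranded consonant: /m/ → /mo/, /ʃ/ → /ʃo/, /d/ → /do/, /f/ → /fo/.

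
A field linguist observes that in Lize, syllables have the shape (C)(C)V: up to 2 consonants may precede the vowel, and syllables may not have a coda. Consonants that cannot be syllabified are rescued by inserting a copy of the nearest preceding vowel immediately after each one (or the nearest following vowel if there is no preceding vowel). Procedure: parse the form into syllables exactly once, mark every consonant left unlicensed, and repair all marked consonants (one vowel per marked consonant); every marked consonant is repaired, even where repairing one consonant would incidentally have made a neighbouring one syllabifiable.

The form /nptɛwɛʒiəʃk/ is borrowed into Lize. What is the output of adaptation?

The consonants /n/, /ʃ/, /k/ cannot be parsed into a legal (C)(C)V syllable (no codas are permitted; onsets may contain at most 2 consonants).
Each unlicensed consonant becomes the onset of a new syllable: /n/ → /nɛ/, /ʃ/ → /ʃə/, /k/ → /kə/.

nɛptɛwɛʒiəʃəkə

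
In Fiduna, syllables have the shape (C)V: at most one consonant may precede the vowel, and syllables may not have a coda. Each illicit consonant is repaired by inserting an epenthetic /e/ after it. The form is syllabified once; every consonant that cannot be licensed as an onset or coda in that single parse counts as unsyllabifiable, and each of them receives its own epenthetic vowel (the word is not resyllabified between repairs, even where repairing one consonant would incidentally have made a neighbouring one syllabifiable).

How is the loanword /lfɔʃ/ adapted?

The consonants /l/, /ʃ/ cannot be parsed into a legal (C)V syllable (no codas are permitted; onsets are limited to one consonant).
Epenthesis after each stranded consonant: /l/ → /le/, /ʃ/ → /ʃe/.

lefɔʃe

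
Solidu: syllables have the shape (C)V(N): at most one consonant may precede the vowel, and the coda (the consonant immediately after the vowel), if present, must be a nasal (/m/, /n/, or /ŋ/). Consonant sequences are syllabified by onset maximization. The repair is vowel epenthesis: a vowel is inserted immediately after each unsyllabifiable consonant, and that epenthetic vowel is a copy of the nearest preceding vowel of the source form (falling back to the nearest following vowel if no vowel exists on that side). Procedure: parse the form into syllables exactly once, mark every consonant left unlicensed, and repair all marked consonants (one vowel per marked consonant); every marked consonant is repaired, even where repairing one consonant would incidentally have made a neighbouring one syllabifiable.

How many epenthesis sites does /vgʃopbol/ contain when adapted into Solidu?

The unsyllabifiable consonants are /v/, /g/, /p/, /l/; each receives one epenthetic vowel.

4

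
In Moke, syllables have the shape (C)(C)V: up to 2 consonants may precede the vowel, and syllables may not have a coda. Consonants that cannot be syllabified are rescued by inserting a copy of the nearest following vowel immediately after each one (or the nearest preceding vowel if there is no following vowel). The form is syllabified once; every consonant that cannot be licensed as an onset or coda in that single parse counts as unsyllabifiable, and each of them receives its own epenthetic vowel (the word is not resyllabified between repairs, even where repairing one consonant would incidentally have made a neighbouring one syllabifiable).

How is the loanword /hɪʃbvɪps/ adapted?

Under (C)(C)V, the unsyllabifiable consonants are /ʃ/, /p/, /s/ (no codas are permitted; onsets may contain at most 2 consonants).
Epenthesis after each stranded consonant: /ʃ/ → /ʃɪ/, /p/ → /pɪ/, /s/ → /sɪ/.

hɪʃɪbvɪpɪsɪ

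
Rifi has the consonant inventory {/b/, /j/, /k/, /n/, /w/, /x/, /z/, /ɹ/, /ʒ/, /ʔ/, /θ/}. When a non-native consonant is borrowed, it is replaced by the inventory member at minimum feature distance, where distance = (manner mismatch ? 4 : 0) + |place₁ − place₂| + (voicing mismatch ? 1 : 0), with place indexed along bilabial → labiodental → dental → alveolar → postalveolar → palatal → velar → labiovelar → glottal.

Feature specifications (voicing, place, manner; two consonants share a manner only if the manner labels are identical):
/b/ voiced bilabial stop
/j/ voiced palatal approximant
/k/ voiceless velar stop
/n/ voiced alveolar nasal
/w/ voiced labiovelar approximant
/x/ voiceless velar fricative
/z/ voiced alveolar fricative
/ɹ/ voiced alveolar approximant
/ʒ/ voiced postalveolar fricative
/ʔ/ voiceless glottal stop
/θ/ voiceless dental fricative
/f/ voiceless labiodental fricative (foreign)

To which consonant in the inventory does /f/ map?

θ

/θ/ is closest: same manner (fricative), place distance 1 (labiodental→dental), same voicing; total 1. Next closest is /z/ at distance 3.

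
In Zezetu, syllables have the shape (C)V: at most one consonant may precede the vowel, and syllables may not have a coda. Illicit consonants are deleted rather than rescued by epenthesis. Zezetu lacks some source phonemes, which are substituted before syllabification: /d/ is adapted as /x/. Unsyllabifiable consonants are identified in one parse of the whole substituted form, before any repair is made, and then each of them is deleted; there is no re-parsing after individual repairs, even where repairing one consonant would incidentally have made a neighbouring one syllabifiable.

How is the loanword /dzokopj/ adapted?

Substitution: /d/ → /x/, giving /xzokopj/.
The consonants /x/, /p/, /j/ cannot be parsed into a legal (C)V syllable (no codas are permitted; onsets are limited to one consonant).
Each unlicensed consonant is deleted: /x/, /p/, /j/.

zoko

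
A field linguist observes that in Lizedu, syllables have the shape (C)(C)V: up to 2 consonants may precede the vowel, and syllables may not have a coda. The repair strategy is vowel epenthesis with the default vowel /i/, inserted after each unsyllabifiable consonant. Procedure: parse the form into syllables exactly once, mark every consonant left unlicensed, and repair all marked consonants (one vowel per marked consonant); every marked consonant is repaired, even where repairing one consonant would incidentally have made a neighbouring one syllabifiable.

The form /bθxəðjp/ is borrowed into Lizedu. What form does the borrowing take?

Under (C)(C)V, the unsyllabifiable consonants are /b/, /ð/, /j/, /p/ (no codas are permitted; onsets may contain at most 2 consonants).
Epenthesis after each stranded consonant: /b/ → /bi/, /ð/ → /ði/, /j/ → /ji/, /p/ → /pi/.

biθxəðijipi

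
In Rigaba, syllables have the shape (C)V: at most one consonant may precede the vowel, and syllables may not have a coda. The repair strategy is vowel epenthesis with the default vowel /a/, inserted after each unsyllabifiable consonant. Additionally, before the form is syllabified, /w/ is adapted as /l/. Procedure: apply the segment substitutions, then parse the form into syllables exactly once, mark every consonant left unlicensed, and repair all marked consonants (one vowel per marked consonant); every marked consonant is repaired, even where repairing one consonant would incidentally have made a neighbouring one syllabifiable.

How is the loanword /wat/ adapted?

Substitution: /w/ → /l/, giving /lat/.
Under (C)V, the unsyllabifiable consonants are /t/ (no codas are permitted; onsets are limited to one consonant).
Each unlicensed consonant becomes the onset of a new syllable: /t/ → /ta/.

lata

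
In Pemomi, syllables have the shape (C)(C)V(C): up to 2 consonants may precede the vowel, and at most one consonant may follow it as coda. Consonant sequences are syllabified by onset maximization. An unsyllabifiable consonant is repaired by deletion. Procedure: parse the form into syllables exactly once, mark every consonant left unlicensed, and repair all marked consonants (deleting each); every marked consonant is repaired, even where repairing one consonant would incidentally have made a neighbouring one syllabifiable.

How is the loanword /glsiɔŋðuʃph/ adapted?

Under (C)(C)V(C), the unsyllabifiable consonants are /g/, /p/, /h/ (at most one coda consonant is licensed; onsets may contain at most 2 consonants).
Deleting the stranded consonants removes /g/, /p/, /h/.

lsiɔŋðuʃ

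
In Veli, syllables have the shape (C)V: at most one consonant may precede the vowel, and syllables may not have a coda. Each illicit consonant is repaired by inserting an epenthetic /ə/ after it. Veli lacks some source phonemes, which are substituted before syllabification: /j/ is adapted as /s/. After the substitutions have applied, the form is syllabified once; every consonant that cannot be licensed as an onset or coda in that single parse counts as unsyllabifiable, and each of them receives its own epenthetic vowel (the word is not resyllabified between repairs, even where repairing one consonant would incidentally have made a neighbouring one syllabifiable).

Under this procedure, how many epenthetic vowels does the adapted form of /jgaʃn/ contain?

After substitution the input is /sgaʃn/.
The unsyllabifiable consonants are /s/, /ʃ/, /n/; each receives one epenthetic vowel.

3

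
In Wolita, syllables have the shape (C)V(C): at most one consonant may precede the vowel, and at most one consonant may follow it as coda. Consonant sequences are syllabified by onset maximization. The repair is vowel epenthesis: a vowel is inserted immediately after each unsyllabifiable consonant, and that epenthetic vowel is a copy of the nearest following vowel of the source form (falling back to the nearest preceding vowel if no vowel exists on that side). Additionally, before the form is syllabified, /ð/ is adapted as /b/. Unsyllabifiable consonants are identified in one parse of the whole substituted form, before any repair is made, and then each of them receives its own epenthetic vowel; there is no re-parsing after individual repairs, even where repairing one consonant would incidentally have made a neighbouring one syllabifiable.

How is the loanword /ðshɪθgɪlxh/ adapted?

Substitution: /ð/ → /b/, giving /bshɪθgɪlxh/.
Under (C)V(C), the unsyllabifiable consonants are /b/, /s/, /x/, /h/ (at most one coda consonant is licensed; onsets are limited to one consonant).
Each unlicensed consonant becomes the onset of a new syllable: /b/ → /bɪ/, /s/ → /sɪ/, /x/ → /xɪ/, /h/ → /hɪ/.

bɪsɪhɪθgɪlxɪhɪ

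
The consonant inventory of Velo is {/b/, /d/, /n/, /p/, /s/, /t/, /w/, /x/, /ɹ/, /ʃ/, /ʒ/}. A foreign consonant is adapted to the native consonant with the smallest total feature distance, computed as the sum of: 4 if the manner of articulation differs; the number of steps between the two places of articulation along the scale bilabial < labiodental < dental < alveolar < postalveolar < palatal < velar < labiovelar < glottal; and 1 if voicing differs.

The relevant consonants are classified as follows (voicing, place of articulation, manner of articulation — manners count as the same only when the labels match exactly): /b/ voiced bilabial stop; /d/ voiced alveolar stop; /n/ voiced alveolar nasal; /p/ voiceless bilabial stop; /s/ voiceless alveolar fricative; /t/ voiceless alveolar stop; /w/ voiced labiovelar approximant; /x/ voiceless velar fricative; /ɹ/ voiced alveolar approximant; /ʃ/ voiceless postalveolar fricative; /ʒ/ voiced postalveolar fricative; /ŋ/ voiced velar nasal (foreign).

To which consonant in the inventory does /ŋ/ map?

n

/n/ is closest: same manner (nasal), place distance 3 (velar→alveolar), same voicing; total 3. Next closest is /w/ at distance 5.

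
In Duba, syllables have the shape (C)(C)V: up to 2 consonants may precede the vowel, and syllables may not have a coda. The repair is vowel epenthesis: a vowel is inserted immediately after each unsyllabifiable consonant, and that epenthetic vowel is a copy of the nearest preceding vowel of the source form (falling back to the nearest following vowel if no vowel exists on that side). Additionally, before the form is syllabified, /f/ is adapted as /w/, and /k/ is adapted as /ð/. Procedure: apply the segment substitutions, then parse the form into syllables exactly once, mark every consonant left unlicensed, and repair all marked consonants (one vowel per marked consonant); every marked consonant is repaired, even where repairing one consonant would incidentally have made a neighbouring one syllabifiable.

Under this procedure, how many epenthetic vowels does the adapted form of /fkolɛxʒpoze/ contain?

After substitution the input is /wðolɛxʒpoze/.
The unsyllabifiable consonants are /x/; each receives one epenthetic vowel.

1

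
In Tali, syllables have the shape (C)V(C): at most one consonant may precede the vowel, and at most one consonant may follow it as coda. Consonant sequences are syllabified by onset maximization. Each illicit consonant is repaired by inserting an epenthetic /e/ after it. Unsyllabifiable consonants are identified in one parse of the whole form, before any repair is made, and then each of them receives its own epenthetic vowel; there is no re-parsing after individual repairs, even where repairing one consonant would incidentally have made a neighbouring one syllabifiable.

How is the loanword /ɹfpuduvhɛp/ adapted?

ɹefepuduvhɛp

Under (C)V(C), the unsyllabifiable consonants are /ɹ/, /f/ (at most one coda consonant is licensed; onsets are limited to one consonant).
Each unlicensed consonant becomes the onset of a new syllable: /ɹ/ → /ɹe/, /f/ → /fe/.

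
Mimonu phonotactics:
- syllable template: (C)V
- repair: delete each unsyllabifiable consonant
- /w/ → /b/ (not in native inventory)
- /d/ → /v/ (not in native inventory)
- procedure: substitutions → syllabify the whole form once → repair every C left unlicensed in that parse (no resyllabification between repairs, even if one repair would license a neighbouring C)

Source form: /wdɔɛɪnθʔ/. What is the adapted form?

vɔɛɪ

Substitution: /w/ → /b/, /d/ → /v/, giving /bvɔɛɪnθʔ/.
Under (C)V, the unsyllabifiable consonants are /b/, /n/, /θ/, /ʔ/ (no codas are permitted; onsets are limited to one consonant).
Deletion applies to /b/, /n/, /θ/, /ʔ/.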